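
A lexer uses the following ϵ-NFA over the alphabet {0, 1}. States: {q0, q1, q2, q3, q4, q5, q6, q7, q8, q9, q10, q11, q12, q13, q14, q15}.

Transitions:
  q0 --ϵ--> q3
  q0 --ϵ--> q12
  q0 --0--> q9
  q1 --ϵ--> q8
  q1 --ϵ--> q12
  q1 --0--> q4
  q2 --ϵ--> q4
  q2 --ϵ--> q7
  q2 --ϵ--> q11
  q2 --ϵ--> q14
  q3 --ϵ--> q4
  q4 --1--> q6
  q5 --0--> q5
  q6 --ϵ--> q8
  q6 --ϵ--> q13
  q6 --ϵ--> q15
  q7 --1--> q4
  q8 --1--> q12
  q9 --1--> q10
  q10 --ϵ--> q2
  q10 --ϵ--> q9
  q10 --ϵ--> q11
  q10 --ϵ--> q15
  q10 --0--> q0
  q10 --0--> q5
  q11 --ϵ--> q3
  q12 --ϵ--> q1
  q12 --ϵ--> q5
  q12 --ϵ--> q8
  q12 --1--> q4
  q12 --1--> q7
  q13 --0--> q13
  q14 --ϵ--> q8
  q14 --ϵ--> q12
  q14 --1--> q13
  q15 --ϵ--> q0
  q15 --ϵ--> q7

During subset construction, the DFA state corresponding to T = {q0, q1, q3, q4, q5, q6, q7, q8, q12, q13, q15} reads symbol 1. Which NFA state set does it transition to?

{q0, q1, q3, q4, q5, q6, q7, q8, q12, q13, q15}

q4 on 1 → {q6}.
q7 on 1 → {q4}.
q8 on 1 → {q12}.
q12 on 1 → {q4, q7}.
No 1-transition from q0, q1, q3, q5, q6, q13, q15.
Union after reading 1: {q4, q6, q7, q12}.
Now take the ϵ-closure:
From q6 via ϵ: add q8, q13, q15.
From q12 via ϵ: add q1, q5.
From q15 via ϵ: add q0.
From q0 via ϵ: add q3.
No new states can be added; the closed set is {q0, q1, q3, q4, q5, q6, q7, q8, q12, q13, q15}.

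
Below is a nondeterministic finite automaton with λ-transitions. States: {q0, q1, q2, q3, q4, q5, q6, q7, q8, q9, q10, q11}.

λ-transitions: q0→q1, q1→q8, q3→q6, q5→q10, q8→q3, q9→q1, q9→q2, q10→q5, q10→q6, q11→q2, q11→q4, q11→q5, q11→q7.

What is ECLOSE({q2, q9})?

{q1, q2, q3, q6, q8, q9}

Start with {q2, q9}.
From q9 via λ: add q1.
From q1 via λ: add q8.
From q8 via λ: add q3.
From q3 via λ: add q6.
No new states can be added; the closed set is {q1, q2, q3, q6, q8, q9}.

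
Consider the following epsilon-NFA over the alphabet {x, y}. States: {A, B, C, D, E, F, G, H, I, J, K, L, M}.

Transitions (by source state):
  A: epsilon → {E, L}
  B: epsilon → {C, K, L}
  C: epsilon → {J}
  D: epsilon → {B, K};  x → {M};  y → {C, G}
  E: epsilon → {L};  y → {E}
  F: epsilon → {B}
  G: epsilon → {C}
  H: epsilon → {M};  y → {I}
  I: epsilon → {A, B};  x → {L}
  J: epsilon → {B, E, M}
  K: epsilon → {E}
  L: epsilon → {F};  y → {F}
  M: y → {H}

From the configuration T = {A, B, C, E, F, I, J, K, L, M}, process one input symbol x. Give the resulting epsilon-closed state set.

{B, C, E, F, J, K, L, M}

I on x → {L}.
No x-transition from A, B, C, E, F, J, K, L, M.
Union after reading x: {L}.
Now take the epsilon-closure:
From L via epsilon: add F.
From F via epsilon: add B.
From B via epsilon: add C, K.
From C via epsilon: add J.
From K via epsilon: add E.
From J via epsilon: add M.
No new states can be added; the closed set is {B, C, E, F, J, K, L, M}.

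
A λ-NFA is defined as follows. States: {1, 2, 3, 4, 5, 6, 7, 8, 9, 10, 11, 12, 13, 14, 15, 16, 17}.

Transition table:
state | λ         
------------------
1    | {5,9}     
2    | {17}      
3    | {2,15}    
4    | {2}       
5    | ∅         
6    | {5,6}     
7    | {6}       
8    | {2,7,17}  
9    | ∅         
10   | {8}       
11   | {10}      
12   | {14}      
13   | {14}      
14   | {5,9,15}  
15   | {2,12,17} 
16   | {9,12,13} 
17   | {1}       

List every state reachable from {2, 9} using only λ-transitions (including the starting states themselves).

{1, 2, 5, 9, 17}

Start with {2, 9}.
From 2 via λ: add 17.
From 17 via λ: add 1.
From 1 via λ: add 5.
No new states can be added; the closed set is {1, 2, 5, 9, 17}.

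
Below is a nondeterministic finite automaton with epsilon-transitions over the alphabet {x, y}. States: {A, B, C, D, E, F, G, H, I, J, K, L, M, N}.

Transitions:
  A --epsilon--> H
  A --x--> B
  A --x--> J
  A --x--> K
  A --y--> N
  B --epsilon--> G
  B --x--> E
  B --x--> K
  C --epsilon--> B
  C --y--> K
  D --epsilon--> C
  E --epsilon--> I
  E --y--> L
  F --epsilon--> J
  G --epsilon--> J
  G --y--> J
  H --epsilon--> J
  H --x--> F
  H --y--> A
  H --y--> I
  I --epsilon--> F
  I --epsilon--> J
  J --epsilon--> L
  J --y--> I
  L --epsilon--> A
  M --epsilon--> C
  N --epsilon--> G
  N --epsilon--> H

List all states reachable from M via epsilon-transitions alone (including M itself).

Start with {M}.
From M via epsilon: add C.
From C via epsilon: add B.
From B via epsilon: add G.
From G via epsilon: add J.
From J via epsilon: add L.
From L via epsilon: add A.
From A via epsilon: add H.
No new states can be added; the closed set is {A, B, C, G, H, J, L, M}.

{A, B, C, G, H, J, L, M}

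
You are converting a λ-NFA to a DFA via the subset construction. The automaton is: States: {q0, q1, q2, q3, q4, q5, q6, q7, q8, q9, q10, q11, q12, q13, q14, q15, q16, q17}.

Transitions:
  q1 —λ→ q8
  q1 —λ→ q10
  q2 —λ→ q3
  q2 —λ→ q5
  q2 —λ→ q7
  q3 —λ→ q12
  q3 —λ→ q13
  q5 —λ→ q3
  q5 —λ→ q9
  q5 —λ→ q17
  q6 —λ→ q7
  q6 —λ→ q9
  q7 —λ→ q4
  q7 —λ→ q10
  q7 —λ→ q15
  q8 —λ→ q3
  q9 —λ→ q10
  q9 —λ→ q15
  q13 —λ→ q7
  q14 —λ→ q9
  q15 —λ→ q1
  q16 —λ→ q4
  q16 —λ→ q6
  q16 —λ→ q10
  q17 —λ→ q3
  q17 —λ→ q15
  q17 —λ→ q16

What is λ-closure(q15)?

{q1, q3, q4, q7, q8, q10, q12, q13, q15}

Start with {q15}.
From q15 via λ: add q1.
From q1 via λ: add q8, q10.
From q8 via λ: add q3.
From q3 via λ: add q12, q13.
From q13 via λ: add q7.
From q7 via λ: add q4.
No new states can be added; the closed set is {q1, q3, q4, q7, q8, q10, q12, q13, q15}.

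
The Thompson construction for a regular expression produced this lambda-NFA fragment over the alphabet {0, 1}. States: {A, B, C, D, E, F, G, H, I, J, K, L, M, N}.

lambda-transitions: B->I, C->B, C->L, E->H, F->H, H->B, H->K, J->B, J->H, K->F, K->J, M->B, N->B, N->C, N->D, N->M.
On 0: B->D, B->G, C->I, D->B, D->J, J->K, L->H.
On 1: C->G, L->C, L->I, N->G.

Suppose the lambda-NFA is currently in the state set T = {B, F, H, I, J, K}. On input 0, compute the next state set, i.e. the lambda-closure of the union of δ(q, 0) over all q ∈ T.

{B, D, F, G, H, I, J, K}

B on 0 → {D, G}.
J on 0 → {K}.
No 0-transition from F, H, I, K.
Union after reading 0: {D, G, K}.
Now take the lambda-closure:
From K via lambda: add F, J.
From F via lambda: add H.
From J via lambda: add B.
From B via lambda: add I.
No new states can be added; the closed set is {B, D, F, G, H, I, J, K}.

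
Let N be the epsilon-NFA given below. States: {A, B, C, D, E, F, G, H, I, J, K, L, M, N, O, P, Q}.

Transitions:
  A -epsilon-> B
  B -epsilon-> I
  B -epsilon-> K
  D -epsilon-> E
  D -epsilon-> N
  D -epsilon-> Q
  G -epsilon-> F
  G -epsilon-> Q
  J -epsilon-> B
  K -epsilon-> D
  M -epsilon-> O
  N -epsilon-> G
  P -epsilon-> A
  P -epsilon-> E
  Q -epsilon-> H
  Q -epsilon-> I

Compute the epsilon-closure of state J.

{B, D, E, F, G, H, I, J, K, N, Q}

Start with {J}.
From J via epsilon: add B.
From B via epsilon: add I, K.
From K via epsilon: add D.
From D via epsilon: add E, N, Q.
From N via epsilon: add G.
From Q via epsilon: add H.
From G via epsilon: add F.
No new states can be added; the closed set is {B, D, E, F, G, H, I, J, K, N, Q}.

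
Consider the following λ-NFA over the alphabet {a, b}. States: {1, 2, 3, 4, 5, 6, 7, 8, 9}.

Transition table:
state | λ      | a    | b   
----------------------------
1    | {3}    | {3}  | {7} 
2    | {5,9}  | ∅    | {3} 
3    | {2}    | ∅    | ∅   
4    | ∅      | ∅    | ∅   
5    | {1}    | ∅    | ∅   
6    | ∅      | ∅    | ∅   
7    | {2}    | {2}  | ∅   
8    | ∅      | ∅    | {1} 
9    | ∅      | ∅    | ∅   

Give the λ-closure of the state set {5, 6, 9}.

{1, 2, 3, 5, 6, 9}

Start with {5, 6, 9}.
From 5 via λ: add 1.
From 1 via λ: add 3.
From 3 via λ: add 2.
No new states can be added; the closed set is {1, 2, 3, 5, 6, 9}.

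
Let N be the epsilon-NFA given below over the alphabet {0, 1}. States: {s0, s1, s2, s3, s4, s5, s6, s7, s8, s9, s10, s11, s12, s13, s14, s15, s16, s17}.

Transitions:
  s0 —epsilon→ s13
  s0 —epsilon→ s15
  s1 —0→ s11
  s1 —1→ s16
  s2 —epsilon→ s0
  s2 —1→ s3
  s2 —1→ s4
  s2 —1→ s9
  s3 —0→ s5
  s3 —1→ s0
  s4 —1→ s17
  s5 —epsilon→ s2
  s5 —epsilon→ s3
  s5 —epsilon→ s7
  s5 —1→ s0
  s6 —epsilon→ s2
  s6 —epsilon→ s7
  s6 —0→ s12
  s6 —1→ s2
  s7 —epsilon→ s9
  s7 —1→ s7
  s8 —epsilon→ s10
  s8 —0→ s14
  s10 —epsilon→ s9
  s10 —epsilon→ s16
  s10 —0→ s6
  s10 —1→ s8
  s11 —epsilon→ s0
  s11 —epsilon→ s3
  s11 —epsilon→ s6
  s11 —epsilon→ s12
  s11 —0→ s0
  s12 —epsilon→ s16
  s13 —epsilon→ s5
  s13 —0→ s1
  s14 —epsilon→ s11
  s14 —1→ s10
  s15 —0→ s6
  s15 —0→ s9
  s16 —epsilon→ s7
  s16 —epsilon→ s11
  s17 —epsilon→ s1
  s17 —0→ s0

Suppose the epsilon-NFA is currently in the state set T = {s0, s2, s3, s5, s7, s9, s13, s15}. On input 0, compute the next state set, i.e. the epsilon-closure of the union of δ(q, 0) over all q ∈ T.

{s0, s1, s2, s3, s5, s6, s7, s9, s13, s15}

s3 on 0 → {s5}.
s13 on 0 → {s1}.
s15 on 0 → {s6, s9}.
No 0-transition from s0, s2, s5, s7, s9.
Union after reading 0: {s1, s5, s6, s9}.
Now take the epsilon-closure:
From s5 via epsilon: add s2, s3, s7.
From s2 via epsilon: add s0.
From s0 via epsilon: add s13, s15.
No new states can be added; the closed set is {s0, s1, s2, s3, s5, s6, s7, s9, s13, s15}.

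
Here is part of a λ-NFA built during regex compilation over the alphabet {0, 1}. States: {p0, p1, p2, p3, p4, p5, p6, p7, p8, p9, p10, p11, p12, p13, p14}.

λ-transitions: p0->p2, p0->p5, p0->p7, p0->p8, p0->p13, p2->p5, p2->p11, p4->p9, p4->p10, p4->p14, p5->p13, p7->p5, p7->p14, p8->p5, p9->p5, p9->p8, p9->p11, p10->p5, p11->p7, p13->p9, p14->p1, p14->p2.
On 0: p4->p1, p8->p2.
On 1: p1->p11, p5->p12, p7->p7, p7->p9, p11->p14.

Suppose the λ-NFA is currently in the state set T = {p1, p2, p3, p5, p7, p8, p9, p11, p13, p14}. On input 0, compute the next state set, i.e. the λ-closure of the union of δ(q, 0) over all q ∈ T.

{p1, p2, p5, p7, p8, p9, p11, p13, p14}

p8 on 0 → {p2}.
No 0-transition from p1, p2, p3, p5, p7, p9, p11, p13, p14.
Union after reading 0: {p2}.
Now take the λ-closure:
From p2 via λ: add p5, p11.
From p5 via λ: add p13.
From p11 via λ: add p7.
From p7 via λ: add p14.
From p13 via λ: add p9.
From p9 via λ: add p8.
From p14 via λ: add p1.
No new states can be added; the closed set is {p1, p2, p5, p7, p8, p9, p11, p13, p14}.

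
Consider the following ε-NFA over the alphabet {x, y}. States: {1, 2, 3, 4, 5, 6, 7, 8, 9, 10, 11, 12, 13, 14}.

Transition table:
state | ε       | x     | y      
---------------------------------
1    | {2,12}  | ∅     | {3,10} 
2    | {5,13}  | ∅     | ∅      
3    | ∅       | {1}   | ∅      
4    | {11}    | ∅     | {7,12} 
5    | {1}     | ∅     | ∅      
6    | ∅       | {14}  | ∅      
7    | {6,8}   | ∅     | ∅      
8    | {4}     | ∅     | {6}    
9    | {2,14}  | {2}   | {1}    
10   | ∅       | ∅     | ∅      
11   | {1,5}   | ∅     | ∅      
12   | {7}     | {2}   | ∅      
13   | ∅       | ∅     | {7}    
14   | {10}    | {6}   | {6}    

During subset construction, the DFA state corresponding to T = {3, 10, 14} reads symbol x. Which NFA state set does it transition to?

{1, 2, 4, 5, 6, 7, 8, 11, 12, 13}

3 on x → {1}.
14 on x → {6}.
No x-transition from 10.
Union after reading x: {1, 6}.
Now take the ε-closure:
From 1 via ε: add 2, 12.
From 2 via ε: add 5, 13.
From 12 via ε: add 7.
From 7 via ε: add 8.
From 8 via ε: add 4.
From 4 via ε: add 11.
No new states can be added; the closed set is {1, 2, 4, 5, 6, 7, 8, 11, 12, 13}.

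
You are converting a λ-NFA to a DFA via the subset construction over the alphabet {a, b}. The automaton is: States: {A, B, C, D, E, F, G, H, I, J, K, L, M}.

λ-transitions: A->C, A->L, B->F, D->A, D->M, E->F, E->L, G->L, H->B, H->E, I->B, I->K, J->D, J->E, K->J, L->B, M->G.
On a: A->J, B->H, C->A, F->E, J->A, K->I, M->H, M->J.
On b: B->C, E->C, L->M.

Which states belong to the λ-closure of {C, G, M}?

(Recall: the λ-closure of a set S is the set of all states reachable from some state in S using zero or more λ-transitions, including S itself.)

Start with {C, G, M}.
From G via λ: add L.
From L via λ: add B.
From B via λ: add F.
No new states can be added; the closed set is {B, C, F, G, L, M}.

{B, C, F, G, L, M}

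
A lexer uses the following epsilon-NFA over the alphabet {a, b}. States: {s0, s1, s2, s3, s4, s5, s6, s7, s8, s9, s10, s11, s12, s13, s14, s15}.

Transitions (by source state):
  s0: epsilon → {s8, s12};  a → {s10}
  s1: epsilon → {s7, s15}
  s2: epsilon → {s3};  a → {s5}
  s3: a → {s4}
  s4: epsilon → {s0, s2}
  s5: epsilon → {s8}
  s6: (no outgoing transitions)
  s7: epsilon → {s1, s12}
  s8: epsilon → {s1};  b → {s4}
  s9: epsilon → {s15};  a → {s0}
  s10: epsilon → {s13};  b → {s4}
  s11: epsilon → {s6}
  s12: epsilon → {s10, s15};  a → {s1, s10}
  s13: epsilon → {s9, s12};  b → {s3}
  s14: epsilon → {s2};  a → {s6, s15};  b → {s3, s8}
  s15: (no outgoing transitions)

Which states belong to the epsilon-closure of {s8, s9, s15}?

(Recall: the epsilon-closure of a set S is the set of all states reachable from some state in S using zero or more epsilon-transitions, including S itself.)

Start with {s8, s9, s15}.
From s8 via epsilon: add s1.
From s1 via epsilon: add s7.
From s7 via epsilon: add s12.
From s12 via epsilon: add s10.
From s10 via epsilon: add s13.
No new states can be added; the closed set is {s1, s7, s8, s9, s10, s12, s13, s15}.

{s1, s7, s8, s9, s10, s12, s13, s15}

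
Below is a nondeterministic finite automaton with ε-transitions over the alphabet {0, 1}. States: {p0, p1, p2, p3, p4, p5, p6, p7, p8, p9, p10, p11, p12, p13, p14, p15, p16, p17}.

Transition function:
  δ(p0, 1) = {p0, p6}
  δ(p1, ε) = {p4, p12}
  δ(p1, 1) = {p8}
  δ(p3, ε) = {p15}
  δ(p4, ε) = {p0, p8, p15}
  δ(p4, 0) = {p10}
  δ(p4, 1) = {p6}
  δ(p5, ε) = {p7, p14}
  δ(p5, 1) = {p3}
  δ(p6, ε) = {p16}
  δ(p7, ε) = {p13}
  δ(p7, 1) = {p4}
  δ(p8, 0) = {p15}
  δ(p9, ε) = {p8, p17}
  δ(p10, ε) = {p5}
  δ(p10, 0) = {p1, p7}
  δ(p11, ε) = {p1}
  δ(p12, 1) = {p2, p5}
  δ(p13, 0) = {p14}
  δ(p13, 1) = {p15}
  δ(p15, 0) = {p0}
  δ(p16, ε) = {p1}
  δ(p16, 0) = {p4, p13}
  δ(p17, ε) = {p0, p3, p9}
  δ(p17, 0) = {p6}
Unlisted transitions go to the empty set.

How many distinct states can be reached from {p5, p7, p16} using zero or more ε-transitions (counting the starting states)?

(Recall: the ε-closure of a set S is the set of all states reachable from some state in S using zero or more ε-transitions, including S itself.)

Start with {p5, p7, p16}.
From p5 via ε: add p14.
From p7 via ε: add p13.
From p16 via ε: add p1.
From p1 via ε: add p4, p12.
From p4 via ε: add p0, p8, p15.
ε-closure = {p0, p1, p4, p5, p7, p8, p12, p13, p14, p15, p16}, which has 11 states.

11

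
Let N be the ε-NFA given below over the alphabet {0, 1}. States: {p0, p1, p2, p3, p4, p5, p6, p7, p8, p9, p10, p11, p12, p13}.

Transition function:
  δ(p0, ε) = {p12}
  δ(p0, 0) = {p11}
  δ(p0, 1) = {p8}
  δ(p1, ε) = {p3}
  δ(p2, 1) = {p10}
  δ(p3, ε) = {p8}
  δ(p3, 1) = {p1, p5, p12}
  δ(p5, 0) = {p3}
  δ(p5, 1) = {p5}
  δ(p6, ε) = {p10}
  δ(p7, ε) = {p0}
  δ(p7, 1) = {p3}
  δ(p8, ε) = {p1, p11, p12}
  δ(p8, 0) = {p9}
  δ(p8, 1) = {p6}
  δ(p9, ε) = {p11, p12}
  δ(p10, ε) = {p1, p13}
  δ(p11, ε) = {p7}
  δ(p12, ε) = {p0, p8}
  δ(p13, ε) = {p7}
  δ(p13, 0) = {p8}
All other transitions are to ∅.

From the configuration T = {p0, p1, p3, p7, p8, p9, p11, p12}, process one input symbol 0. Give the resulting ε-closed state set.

p0 on 0 → {p11}.
p8 on 0 → {p9}.
No 0-transition from p1, p3, p7, p9, p11, p12.
Union after reading 0: {p9, p11}.
Now take the ε-closure:
From p9 via ε: add p12.
From p11 via ε: add p7.
From p7 via ε: add p0.
From p12 via ε: add p8.
From p8 via ε: add p1.
From p1 via ε: add p3.
No new states can be added; the closed set is {p0, p1, p3, p7, p8, p9, p11, p12}.

{p0, p1, p3, p7, p8, p9, p11, p12}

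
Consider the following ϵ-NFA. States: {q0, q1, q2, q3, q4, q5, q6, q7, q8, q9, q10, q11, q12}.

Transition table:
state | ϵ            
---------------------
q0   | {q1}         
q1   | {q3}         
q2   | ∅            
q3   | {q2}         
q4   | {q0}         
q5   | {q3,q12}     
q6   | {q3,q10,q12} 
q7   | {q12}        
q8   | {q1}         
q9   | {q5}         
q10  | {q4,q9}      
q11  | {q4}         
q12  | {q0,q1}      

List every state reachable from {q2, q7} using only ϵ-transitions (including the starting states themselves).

{q0, q1, q2, q3, q7, q12}

Start with {q2, q7}.
From q7 via ϵ: add q12.
From q12 via ϵ: add q0, q1.
From q1 via ϵ: add q3.
No new states can be added; the closed set is {q0, q1, q2, q3, q7, q12}.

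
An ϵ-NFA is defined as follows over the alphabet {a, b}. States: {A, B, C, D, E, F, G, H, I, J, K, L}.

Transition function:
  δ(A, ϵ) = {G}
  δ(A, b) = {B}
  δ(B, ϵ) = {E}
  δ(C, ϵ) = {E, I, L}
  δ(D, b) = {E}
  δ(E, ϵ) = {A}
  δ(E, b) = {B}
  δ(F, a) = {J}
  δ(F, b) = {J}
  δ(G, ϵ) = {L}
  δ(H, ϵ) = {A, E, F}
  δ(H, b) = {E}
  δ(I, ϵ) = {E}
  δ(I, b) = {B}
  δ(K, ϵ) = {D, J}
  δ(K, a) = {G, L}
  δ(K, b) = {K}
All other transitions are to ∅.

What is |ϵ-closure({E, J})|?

5

Start with {E, J}.
From E via ϵ: add A.
From A via ϵ: add G.
From G via ϵ: add L.
ϵ-closure = {A, E, G, J, L}, which has 5 states.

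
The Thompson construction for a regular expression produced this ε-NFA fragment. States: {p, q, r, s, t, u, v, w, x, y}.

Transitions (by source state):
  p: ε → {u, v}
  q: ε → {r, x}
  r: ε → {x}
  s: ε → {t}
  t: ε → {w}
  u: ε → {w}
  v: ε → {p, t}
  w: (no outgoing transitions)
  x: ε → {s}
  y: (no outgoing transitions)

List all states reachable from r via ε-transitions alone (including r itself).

Start with {r}.
From r via ε: add x.
From x via ε: add s.
From s via ε: add t.
From t via ε: add w.
No new states can be added; the closed set is {r, s, t, w, x}.

{r, s, t, w, x}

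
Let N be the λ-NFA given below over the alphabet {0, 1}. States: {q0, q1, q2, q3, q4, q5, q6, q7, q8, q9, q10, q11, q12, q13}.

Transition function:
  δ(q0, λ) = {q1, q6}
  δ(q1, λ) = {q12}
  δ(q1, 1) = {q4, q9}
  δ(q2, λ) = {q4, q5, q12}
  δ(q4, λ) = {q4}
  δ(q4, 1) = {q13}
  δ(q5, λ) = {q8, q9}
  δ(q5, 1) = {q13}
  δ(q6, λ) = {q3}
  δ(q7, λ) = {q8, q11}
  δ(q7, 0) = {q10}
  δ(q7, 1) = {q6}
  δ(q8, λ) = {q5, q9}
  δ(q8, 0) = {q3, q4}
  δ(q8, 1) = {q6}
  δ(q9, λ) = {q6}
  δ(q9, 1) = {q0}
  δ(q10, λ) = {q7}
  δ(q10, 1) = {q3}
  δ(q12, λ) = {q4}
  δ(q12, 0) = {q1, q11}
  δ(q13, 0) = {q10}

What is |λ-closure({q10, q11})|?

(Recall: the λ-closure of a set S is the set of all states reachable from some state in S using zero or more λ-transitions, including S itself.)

Start with {q10, q11}.
From q10 via λ: add q7.
From q7 via λ: add q8.
From q8 via λ: add q5, q9.
From q9 via λ: add q6.
From q6 via λ: add q3.
λ-closure = {q3, q5, q6, q7, q8, q9, q10, q11}, which has 8 states.

8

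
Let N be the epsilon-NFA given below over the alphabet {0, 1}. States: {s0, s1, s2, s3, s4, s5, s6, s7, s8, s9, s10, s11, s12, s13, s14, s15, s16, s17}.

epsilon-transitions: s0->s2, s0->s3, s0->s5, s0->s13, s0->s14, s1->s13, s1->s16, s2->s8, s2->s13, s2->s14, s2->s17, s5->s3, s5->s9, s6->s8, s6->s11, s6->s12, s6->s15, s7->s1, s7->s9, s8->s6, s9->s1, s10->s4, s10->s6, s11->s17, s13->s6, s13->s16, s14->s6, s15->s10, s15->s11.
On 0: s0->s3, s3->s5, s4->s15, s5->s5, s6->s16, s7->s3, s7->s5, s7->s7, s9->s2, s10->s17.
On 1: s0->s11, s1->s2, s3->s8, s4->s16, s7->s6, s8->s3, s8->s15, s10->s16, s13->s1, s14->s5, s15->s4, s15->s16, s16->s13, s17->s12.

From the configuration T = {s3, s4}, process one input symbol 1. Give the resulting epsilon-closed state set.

{s4, s6, s8, s10, s11, s12, s15, s16, s17}

s3 on 1 → {s8}.
s4 on 1 → {s16}.
Union after reading 1: {s8, s16}.
Now take the epsilon-closure:
From s8 via epsilon: add s6.
From s6 via epsilon: add s11, s12, s15.
From s11 via epsilon: add s17.
From s15 via epsilon: add s10.
From s10 via epsilon: add s4.
No new states can be added; the closed set is {s4, s6, s8, s10, s11, s12, s15, s16, s17}.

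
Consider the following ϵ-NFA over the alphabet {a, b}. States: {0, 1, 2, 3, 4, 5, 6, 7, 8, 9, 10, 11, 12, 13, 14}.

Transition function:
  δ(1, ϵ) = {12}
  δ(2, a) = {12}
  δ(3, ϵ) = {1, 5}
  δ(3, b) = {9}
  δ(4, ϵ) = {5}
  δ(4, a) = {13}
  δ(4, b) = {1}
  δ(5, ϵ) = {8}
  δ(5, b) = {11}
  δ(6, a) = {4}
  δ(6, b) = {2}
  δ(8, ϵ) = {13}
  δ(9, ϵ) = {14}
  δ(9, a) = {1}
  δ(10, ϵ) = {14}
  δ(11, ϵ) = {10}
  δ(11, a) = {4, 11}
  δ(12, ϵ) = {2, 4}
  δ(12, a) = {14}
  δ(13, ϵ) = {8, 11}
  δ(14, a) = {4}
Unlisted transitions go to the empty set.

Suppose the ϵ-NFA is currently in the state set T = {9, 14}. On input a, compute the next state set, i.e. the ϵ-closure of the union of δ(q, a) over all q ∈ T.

9 on a → {1}.
14 on a → {4}.
Union after reading a: {1, 4}.
Now take the ϵ-closure:
From 1 via ϵ: add 12.
From 4 via ϵ: add 5.
From 5 via ϵ: add 8.
From 12 via ϵ: add 2.
From 8 via ϵ: add 13.
From 13 via ϵ: add 11.
From 11 via ϵ: add 10.
From 10 via ϵ: add 14.
No new states can be added; the closed set is {1, 2, 4, 5, 8, 10, 11, 12, 13, 14}.

{1, 2, 4, 5, 8, 10, 11, 12, 13, 14}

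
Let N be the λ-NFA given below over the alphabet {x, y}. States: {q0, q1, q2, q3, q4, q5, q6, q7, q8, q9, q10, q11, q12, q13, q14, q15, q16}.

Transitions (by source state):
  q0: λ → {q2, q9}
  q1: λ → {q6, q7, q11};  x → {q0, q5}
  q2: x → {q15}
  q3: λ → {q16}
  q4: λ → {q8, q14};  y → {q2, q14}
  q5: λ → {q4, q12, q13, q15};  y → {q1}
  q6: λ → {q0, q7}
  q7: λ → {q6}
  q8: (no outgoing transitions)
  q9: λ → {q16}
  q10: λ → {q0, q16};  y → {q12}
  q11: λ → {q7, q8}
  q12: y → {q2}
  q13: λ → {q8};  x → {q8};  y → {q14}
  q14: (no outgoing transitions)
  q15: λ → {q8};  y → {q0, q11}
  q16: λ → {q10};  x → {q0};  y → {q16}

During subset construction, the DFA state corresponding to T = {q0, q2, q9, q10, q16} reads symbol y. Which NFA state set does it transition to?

{q0, q2, q9, q10, q12, q16}

q10 on y → {q12}.
q16 on y → {q16}.
No y-transition from q0, q2, q9.
Union after reading y: {q12, q16}.
Now take the λ-closure:
From q16 via λ: add q10.
From q10 via λ: add q0.
From q0 via λ: add q2, q9.
No new states can be added; the closed set is {q0, q2, q9, q10, q12, q16}.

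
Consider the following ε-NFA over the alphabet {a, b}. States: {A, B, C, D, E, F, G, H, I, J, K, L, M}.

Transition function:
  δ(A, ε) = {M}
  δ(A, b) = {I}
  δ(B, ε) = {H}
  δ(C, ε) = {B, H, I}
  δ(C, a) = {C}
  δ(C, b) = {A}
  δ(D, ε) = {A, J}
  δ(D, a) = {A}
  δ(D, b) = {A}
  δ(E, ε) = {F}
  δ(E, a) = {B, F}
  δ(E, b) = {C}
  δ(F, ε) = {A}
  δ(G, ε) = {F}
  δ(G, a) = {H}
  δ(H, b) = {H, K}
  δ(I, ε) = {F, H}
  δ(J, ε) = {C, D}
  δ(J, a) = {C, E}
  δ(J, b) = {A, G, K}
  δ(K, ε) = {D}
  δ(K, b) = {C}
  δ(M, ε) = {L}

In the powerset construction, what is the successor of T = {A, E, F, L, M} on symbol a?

E on a → {B, F}.
No a-transition from A, F, L, M.
Union after reading a: {B, F}.
Now take the ε-closure:
From B via ε: add H.
From F via ε: add A.
From A via ε: add M.
From M via ε: add L.
No new states can be added; the closed set is {A, B, F, H, L, M}.

{A, B, F, H, L, M}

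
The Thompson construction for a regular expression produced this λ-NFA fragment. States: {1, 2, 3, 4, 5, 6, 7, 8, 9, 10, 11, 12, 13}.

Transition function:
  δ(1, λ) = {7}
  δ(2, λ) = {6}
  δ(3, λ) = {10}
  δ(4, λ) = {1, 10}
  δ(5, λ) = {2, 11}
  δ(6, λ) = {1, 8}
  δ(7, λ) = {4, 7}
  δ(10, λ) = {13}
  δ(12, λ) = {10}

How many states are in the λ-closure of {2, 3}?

9

Start with {2, 3}.
From 2 via λ: add 6.
From 3 via λ: add 10.
From 6 via λ: add 1, 8.
From 10 via λ: add 13.
From 1 via λ: add 7.
From 7 via λ: add 4.
λ-closure = {1, 2, 3, 4, 6, 7, 8, 10, 13}, which has 9 states.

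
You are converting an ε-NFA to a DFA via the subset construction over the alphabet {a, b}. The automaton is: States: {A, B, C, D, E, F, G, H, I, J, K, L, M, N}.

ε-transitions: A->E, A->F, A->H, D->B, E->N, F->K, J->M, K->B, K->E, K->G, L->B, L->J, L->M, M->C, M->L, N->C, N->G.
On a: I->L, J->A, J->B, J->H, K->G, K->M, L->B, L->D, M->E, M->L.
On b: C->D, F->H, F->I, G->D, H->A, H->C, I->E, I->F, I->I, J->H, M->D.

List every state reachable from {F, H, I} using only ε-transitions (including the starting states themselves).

Start with {F, H, I}.
From F via ε: add K.
From K via ε: add B, E, G.
From E via ε: add N.
From N via ε: add C.
No new states can be added; the closed set is {B, C, E, F, G, H, I, K, N}.

{B, C, E, F, G, H, I, K, N}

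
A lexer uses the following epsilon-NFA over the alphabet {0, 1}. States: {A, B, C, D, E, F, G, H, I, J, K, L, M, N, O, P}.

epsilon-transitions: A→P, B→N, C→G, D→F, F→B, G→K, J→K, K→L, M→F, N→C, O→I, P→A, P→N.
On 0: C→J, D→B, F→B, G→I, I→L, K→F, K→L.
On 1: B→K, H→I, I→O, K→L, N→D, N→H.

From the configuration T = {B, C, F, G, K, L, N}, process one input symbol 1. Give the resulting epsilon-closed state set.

{B, C, D, F, G, H, K, L, N}

B on 1 → {K}.
K on 1 → {L}.
N on 1 → {D, H}.
No 1-transition from C, F, G, L.
Union after reading 1: {D, H, K, L}.
Now take the epsilon-closure:
From D via epsilon: add F.
From F via epsilon: add B.
From B via epsilon: add N.
From N via epsilon: add C.
From C via epsilon: add G.
No new states can be added; the closed set is {B, C, D, F, G, H, K, L, N}.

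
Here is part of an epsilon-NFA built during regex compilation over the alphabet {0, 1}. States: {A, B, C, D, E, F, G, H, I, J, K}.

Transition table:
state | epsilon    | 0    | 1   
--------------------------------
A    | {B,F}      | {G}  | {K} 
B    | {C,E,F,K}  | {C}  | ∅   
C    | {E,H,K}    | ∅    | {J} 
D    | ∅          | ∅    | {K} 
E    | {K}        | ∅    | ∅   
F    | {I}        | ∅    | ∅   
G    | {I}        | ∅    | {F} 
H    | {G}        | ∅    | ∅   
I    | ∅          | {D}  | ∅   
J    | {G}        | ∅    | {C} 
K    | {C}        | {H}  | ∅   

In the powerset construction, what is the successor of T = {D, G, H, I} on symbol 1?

{C, E, F, G, H, I, K}

D on 1 → {K}.
G on 1 → {F}.
No 1-transition from H, I.
Union after reading 1: {F, K}.
Now take the epsilon-closure:
From F via epsilon: add I.
From K via epsilon: add C.
From C via epsilon: add E, H.
From H via epsilon: add G.
No new states can be added; the closed set is {C, E, F, G, H, I, K}.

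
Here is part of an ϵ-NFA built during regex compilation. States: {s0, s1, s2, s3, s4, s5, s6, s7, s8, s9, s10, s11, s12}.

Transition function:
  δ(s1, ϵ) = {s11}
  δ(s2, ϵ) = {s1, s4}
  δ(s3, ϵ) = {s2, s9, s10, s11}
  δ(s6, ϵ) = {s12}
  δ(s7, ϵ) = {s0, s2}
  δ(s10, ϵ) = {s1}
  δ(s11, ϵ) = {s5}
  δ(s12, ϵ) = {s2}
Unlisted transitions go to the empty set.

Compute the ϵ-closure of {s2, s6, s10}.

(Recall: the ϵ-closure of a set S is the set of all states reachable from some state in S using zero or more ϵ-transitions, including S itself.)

{s1, s2, s4, s5, s6, s10, s11, s12}

Start with {s2, s6, s10}.
From s2 via ϵ: add s1, s4.
From s6 via ϵ: add s12.
From s1 via ϵ: add s11.
From s11 via ϵ: add s5.
No new states can be added; the closed set is {s1, s2, s4, s5, s6, s10, s11, s12}.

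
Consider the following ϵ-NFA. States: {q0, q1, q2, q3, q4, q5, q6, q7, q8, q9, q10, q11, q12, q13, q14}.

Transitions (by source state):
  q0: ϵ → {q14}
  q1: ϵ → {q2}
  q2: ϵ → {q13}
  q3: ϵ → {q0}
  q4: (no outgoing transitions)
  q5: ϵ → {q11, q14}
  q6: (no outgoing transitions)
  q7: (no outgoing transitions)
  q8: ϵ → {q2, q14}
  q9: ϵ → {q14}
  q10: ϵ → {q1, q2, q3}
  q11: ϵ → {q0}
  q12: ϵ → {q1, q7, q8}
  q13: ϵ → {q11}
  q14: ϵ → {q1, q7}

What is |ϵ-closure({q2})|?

Start with {q2}.
From q2 via ϵ: add q13.
From q13 via ϵ: add q11.
From q11 via ϵ: add q0.
From q0 via ϵ: add q14.
From q14 via ϵ: add q1, q7.
ϵ-closure = {q0, q1, q2, q7, q11, q13, q14}, which has 7 states.

7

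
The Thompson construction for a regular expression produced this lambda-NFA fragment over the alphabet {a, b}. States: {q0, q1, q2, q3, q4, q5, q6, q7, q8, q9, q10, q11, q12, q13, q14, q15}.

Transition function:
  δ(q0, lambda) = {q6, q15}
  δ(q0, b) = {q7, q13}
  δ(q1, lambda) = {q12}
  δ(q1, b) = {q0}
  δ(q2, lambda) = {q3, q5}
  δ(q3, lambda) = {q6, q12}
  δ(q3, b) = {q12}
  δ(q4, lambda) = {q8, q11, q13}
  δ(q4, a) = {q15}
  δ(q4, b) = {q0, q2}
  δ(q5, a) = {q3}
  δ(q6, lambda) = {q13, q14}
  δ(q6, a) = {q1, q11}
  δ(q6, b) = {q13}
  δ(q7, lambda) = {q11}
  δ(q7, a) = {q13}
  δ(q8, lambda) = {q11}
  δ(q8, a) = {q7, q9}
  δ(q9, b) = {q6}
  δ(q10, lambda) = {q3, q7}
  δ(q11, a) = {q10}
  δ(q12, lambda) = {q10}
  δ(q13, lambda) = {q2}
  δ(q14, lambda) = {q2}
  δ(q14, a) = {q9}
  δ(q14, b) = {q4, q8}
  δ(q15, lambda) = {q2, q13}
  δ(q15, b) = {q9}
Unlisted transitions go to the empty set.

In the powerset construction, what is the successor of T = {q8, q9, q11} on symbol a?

q8 on a → {q7, q9}.
q11 on a → {q10}.
No a-transition from q9.
Union after reading a: {q7, q9, q10}.
Now take the lambda-closure:
From q7 via lambda: add q11.
From q10 via lambda: add q3.
From q3 via lambda: add q6, q12.
From q6 via lambda: add q13, q14.
From q13 via lambda: add q2.
From q2 via lambda: add q5.
No new states can be added; the closed set is {q2, q3, q5, q6, q7, q9, q10, q11, q12, q13, q14}.

{q2, q3, q5, q6, q7, q9, q10, q11, q12, q13, q14}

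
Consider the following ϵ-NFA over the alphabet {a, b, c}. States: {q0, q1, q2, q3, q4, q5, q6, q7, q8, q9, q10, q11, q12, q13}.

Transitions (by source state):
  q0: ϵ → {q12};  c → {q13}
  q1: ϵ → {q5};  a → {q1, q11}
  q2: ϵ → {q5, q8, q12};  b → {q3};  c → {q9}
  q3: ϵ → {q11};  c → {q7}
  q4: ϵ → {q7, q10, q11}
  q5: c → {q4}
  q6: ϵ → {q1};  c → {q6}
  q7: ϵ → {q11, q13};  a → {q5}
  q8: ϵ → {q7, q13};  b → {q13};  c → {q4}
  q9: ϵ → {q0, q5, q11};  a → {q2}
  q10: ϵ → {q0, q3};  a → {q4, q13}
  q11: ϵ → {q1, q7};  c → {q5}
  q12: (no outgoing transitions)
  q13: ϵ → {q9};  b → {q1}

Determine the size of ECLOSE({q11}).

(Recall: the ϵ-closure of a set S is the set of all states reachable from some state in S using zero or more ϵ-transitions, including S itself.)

8

Start with {q11}.
From q11 via ϵ: add q1, q7.
From q1 via ϵ: add q5.
From q7 via ϵ: add q13.
From q13 via ϵ: add q9.
From q9 via ϵ: add q0.
From q0 via ϵ: add q12.
ϵ-closure = {q0, q1, q5, q7, q9, q11, q12, q13}, which has 8 states.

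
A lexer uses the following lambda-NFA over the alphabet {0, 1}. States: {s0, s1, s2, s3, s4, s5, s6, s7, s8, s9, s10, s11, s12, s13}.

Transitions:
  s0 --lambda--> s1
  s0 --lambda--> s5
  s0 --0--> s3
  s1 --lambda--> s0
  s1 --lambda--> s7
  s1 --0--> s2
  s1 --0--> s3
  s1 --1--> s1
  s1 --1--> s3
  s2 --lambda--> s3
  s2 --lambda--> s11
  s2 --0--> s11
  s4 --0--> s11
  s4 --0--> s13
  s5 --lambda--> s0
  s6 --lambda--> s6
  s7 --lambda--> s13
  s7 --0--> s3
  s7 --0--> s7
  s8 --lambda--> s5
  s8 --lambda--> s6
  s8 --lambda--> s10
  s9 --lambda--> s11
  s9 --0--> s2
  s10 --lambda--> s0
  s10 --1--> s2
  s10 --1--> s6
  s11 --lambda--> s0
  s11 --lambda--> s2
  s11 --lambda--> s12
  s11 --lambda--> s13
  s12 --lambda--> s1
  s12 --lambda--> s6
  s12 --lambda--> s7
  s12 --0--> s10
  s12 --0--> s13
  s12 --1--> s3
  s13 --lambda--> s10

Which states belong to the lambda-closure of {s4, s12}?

{s0, s1, s4, s5, s6, s7, s10, s12, s13}

Start with {s4, s12}.
From s12 via lambda: add s1, s6, s7.
From s1 via lambda: add s0.
From s7 via lambda: add s13.
From s0 via lambda: add s5.
From s13 via lambda: add s10.
No new states can be added; the closed set is {s0, s1, s4, s5, s6, s7, s10, s12, s13}.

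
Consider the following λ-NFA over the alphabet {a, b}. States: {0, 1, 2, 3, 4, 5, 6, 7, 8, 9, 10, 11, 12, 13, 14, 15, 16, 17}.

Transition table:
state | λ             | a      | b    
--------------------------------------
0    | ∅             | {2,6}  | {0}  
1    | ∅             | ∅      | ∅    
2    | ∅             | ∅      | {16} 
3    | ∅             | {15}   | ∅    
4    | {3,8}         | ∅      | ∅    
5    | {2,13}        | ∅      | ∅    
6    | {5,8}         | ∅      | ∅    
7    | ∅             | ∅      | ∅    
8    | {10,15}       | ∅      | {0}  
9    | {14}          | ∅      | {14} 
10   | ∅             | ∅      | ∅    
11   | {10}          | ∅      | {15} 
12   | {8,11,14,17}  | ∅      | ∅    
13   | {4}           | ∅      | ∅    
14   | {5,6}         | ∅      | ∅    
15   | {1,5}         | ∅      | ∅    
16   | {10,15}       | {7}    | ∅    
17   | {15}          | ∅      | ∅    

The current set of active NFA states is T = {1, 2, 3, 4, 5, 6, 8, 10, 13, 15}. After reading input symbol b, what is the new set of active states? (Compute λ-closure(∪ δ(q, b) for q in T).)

2 on b → {16}.
8 on b → {0}.
No b-transition from 1, 3, 4, 5, 6, 10, 13, 15.
Union after reading b: {0, 16}.
Now take the λ-closure:
From 16 via λ: add 10, 15.
From 15 via λ: add 1, 5.
From 5 via λ: add 2, 13.
From 13 via λ: add 4.
From 4 via λ: add 3, 8.
No new states can be added; the closed set is {0, 1, 2, 3, 4, 5, 8, 10, 13, 15, 16}.

{0, 1, 2, 3, 4, 5, 8, 10, 13, 15, 16}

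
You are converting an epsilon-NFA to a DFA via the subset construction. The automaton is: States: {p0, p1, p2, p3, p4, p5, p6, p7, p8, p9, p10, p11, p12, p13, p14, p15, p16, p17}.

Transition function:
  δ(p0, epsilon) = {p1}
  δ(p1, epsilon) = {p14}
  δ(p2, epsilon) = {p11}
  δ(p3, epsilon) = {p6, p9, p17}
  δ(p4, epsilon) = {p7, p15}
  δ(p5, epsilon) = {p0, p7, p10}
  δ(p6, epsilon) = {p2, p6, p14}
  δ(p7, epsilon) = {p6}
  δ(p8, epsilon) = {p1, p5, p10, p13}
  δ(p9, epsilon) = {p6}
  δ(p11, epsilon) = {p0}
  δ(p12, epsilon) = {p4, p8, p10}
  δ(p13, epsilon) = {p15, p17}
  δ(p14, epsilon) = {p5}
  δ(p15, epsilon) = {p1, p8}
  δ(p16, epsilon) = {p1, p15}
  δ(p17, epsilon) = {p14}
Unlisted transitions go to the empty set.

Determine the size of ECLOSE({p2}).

Start with {p2}.
From p2 via epsilon: add p11.
From p11 via epsilon: add p0.
From p0 via epsilon: add p1.
From p1 via epsilon: add p14.
From p14 via epsilon: add p5.
From p5 via epsilon: add p7, p10.
From p7 via epsilon: add p6.
epsilon-closure = {p0, p1, p2, p5, p6, p7, p10, p11, p14}, which has 9 states.

9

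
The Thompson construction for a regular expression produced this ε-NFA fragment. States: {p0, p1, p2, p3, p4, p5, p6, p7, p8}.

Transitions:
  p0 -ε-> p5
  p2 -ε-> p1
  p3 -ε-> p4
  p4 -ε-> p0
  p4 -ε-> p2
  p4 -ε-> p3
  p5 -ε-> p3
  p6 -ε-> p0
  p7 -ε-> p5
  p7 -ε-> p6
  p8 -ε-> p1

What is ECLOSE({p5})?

Start with {p5}.
From p5 via ε: add p3.
From p3 via ε: add p4.
From p4 via ε: add p0, p2.
From p2 via ε: add p1.
No new states can be added; the closed set is {p0, p1, p2, p3, p4, p5}.

{p0, p1, p2, p3, p4, p5}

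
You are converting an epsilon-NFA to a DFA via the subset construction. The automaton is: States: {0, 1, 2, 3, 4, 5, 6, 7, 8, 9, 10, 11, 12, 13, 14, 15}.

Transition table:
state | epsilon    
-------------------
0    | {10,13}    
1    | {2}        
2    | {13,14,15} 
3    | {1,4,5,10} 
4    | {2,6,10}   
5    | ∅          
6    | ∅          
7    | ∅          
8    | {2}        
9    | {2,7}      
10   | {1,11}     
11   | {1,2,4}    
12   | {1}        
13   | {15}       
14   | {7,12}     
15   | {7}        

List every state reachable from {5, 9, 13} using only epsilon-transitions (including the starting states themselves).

Start with {5, 9, 13}.
From 9 via epsilon: add 2, 7.
From 13 via epsilon: add 15.
From 2 via epsilon: add 14.
From 14 via epsilon: add 12.
From 12 via epsilon: add 1.
No new states can be added; the closed set is {1, 2, 5, 7, 9, 12, 13, 14, 15}.

{1, 2, 5, 7, 9, 12, 13, 14, 15}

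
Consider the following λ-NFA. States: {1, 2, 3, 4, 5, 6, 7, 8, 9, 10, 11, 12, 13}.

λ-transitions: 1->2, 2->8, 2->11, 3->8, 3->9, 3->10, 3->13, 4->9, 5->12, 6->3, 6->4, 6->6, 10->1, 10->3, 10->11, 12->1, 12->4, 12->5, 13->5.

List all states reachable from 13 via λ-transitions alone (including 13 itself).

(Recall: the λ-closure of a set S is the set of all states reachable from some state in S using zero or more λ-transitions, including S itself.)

{1, 2, 4, 5, 8, 9, 11, 12, 13}

Start with {13}.
From 13 via λ: add 5.
From 5 via λ: add 12.
From 12 via λ: add 1, 4.
From 1 via λ: add 2.
From 4 via λ: add 9.
From 2 via λ: add 8, 11.
No new states can be added; the closed set is {1, 2, 4, 5, 8, 9, 11, 12, 13}.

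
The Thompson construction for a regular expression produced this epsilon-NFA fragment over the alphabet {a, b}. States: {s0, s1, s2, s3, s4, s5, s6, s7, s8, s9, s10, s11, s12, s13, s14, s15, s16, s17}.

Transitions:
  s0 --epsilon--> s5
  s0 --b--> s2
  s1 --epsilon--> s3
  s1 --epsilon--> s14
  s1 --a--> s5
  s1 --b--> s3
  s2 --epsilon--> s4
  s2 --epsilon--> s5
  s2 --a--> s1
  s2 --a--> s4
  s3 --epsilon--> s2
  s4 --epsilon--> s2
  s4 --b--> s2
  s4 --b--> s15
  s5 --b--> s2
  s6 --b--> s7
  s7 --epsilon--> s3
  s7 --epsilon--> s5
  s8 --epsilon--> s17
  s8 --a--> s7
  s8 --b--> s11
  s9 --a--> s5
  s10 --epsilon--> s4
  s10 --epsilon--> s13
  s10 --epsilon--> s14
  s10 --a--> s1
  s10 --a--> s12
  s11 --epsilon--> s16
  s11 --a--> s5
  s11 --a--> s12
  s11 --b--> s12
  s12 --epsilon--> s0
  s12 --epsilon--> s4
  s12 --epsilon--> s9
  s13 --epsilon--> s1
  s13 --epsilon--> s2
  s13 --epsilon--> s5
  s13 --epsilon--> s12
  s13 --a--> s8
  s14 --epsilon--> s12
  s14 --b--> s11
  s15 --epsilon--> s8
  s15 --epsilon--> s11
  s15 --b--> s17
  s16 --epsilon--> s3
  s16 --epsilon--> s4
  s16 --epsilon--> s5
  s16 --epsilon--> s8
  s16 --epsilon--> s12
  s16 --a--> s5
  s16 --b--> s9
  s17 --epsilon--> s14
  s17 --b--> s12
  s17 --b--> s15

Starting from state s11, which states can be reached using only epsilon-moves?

{s0, s2, s3, s4, s5, s8, s9, s11, s12, s14, s16, s17}

Start with {s11}.
From s11 via epsilon: add s16.
From s16 via epsilon: add s3, s4, s5, s8, s12.
From s3 via epsilon: add s2.
From s8 via epsilon: add s17.
From s12 via epsilon: add s0, s9.
From s17 via epsilon: add s14.
No new states can be added; the closed set is {s0, s2, s3, s4, s5, s8, s9, s11, s12, s14, s16, s17}.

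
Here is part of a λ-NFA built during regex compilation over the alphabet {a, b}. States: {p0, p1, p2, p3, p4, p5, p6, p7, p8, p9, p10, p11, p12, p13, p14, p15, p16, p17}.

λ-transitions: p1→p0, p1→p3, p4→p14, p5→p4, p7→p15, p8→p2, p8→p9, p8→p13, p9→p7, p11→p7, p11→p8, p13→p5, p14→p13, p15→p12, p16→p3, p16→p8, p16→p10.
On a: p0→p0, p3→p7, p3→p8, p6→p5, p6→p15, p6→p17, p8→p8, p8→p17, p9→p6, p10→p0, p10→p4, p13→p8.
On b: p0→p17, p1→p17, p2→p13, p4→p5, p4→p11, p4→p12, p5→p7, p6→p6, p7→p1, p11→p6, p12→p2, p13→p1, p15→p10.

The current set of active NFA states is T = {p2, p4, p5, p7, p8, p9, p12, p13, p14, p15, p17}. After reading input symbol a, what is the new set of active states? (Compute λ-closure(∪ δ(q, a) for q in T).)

p8 on a → {p8, p17}.
p9 on a → {p6}.
p13 on a → {p8}.
No a-transition from p2, p4, p5, p7, p12, p14, p15, p17.
Union after reading a: {p6, p8, p17}.
Now take the λ-closure:
From p8 via λ: add p2, p9, p13.
From p9 via λ: add p7.
From p13 via λ: add p5.
From p5 via λ: add p4.
From p7 via λ: add p15.
From p4 via λ: add p14.
From p15 via λ: add p12.
No new states can be added; the closed set is {p2, p4, p5, p6, p7, p8, p9, p12, p13, p14, p15, p17}.

{p2, p4, p5, p6, p7, p8, p9, p12, p13, p14, p15, p17}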